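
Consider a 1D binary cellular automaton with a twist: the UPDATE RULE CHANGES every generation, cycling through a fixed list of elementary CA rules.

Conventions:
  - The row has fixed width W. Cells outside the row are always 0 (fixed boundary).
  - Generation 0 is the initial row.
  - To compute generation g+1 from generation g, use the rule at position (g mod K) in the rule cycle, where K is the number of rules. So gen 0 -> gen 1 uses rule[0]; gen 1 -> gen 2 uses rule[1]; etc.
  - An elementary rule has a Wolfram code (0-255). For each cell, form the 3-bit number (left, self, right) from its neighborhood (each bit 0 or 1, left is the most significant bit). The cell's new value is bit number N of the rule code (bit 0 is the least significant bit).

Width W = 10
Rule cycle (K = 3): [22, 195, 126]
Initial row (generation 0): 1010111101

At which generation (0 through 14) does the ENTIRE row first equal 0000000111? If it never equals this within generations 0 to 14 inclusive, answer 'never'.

Answer: 13

Derivation:
Gen 0: 1010111101
Gen 1 (rule 22): 1010000001
Gen 2 (rule 195): 0000111110
Gen 3 (rule 126): 0001100011
Gen 4 (rule 22): 0010010100
Gen 5 (rule 195): 1100100001
Gen 6 (rule 126): 1111110011
Gen 7 (rule 22): 0000001100
Gen 8 (rule 195): 1111110101
Gen 9 (rule 126): 1000011111
Gen 10 (rule 22): 1100100000
Gen 11 (rule 195): 0101001111
Gen 12 (rule 126): 1111111001
Gen 13 (rule 22): 0000000111
Gen 14 (rule 195): 1111111011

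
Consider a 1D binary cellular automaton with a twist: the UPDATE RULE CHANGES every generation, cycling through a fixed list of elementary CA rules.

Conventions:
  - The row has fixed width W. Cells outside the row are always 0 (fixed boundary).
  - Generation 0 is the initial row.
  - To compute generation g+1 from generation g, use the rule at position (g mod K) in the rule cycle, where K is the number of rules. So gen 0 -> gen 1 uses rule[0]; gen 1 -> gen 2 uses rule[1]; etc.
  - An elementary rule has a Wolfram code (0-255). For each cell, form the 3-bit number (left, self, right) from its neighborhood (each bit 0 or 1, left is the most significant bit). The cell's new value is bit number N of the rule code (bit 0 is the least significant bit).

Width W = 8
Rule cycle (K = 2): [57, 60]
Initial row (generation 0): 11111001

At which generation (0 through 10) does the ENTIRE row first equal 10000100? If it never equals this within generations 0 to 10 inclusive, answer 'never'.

Gen 0: 11111001
Gen 1 (rule 57): 10000100
Gen 2 (rule 60): 11000110
Gen 3 (rule 57): 10110101
Gen 4 (rule 60): 11101111
Gen 5 (rule 57): 10011000
Gen 6 (rule 60): 11010100
Gen 7 (rule 57): 10101011
Gen 8 (rule 60): 11111110
Gen 9 (rule 57): 10000001
Gen 10 (rule 60): 11000001

Answer: 1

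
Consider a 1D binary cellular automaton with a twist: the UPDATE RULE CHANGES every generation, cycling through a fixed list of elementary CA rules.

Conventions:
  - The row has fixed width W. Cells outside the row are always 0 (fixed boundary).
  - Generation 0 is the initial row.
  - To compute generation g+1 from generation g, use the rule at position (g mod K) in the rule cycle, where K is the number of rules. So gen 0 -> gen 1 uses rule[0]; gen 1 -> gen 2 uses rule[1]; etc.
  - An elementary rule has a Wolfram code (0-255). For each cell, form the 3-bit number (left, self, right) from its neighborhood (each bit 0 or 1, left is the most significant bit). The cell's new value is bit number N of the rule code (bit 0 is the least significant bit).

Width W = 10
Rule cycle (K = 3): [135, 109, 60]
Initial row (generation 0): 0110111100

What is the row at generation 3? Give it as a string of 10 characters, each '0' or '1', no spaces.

Answer: 1110110101

Derivation:
Gen 0: 0110111100
Gen 1 (rule 135): 1000011001
Gen 2 (rule 109): 1011011001
Gen 3 (rule 60): 1110110101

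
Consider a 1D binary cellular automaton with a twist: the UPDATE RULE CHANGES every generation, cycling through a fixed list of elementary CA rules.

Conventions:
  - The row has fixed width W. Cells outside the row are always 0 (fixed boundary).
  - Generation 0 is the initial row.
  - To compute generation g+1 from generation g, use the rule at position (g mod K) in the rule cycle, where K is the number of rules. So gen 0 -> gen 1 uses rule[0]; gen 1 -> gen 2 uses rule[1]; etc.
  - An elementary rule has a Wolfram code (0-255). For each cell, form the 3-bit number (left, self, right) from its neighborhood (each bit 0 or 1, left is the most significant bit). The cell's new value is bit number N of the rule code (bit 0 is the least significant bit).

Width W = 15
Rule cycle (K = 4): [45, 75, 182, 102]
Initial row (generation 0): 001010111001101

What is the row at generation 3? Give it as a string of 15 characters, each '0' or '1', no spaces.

Gen 0: 001010111001101
Gen 1 (rule 45): 101111100001011
Gen 2 (rule 75): 001000101110011
Gen 3 (rule 182): 011101110101100

Answer: 011101110101100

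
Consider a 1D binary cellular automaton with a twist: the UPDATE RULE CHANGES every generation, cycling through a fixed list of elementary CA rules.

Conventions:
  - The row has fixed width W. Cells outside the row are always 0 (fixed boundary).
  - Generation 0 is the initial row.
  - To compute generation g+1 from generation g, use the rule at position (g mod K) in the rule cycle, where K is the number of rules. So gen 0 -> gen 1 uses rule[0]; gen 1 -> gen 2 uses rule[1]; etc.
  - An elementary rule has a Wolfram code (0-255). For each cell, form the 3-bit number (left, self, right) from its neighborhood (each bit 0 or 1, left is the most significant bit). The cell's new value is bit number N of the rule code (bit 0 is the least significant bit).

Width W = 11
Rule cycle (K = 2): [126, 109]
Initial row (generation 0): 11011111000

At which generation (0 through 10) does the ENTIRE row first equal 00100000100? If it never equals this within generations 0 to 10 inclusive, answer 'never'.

Gen 0: 11011111000
Gen 1 (rule 126): 11110001100
Gen 2 (rule 109): 10010101101
Gen 3 (rule 126): 11111111111
Gen 4 (rule 109): 10000000001
Gen 5 (rule 126): 11000000011
Gen 6 (rule 109): 11011111011
Gen 7 (rule 126): 11110001111
Gen 8 (rule 109): 10010101001
Gen 9 (rule 126): 11111111111
Gen 10 (rule 109): 10000000001

Answer: never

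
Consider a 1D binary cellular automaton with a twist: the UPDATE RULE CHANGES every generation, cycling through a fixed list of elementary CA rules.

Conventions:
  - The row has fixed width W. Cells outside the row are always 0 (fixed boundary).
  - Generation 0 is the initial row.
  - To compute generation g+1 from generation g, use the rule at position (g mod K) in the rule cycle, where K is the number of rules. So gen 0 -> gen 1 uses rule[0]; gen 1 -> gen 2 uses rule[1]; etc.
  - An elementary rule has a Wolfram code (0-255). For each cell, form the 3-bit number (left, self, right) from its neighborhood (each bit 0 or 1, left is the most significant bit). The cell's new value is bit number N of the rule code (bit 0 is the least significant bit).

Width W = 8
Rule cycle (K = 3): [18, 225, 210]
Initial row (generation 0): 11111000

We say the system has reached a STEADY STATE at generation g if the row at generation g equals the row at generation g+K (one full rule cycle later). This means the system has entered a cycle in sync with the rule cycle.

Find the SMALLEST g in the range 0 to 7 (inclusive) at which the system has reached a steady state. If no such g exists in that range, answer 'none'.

Answer: 4

Derivation:
Gen 0: 11111000
Gen 1 (rule 18): 00000100
Gen 2 (rule 225): 11110001
Gen 3 (rule 210): 01111010
Gen 4 (rule 18): 10000001
Gen 5 (rule 225): 00111100
Gen 6 (rule 210): 01011110
Gen 7 (rule 18): 10000001
Gen 8 (rule 225): 00111100
Gen 9 (rule 210): 01011110
Gen 10 (rule 18): 10000001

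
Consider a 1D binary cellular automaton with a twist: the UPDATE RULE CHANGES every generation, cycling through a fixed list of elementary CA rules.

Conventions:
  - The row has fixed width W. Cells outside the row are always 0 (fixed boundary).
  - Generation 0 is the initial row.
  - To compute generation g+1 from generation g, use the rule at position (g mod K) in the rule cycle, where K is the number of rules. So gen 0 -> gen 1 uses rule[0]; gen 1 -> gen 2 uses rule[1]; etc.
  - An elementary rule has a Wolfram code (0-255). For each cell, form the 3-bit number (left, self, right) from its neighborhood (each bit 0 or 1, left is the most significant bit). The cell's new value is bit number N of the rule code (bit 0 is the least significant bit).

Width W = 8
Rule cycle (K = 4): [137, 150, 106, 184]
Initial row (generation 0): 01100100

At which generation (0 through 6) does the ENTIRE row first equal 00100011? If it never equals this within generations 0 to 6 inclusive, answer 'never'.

Gen 0: 01100100
Gen 1 (rule 137): 01000001
Gen 2 (rule 150): 11100011
Gen 3 (rule 106): 10100111
Gen 4 (rule 184): 01010110
Gen 5 (rule 137): 00000100
Gen 6 (rule 150): 00001110

Answer: never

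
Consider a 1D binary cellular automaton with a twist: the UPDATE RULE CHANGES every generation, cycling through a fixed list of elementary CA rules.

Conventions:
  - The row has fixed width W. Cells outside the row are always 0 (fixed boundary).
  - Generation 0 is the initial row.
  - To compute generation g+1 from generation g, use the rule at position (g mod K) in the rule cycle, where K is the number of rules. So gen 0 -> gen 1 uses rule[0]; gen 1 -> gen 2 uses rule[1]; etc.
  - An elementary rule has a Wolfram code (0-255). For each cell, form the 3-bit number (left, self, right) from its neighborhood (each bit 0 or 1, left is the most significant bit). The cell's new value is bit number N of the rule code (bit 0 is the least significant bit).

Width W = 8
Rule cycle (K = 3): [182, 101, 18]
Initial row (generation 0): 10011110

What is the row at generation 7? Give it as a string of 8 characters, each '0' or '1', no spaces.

Answer: 11100000

Derivation:
Gen 0: 10011110
Gen 1 (rule 182): 11101101
Gen 2 (rule 101): 00110111
Gen 3 (rule 18): 01000000
Gen 4 (rule 182): 11100000
Gen 5 (rule 101): 00101111
Gen 6 (rule 18): 01000000
Gen 7 (rule 182): 11100000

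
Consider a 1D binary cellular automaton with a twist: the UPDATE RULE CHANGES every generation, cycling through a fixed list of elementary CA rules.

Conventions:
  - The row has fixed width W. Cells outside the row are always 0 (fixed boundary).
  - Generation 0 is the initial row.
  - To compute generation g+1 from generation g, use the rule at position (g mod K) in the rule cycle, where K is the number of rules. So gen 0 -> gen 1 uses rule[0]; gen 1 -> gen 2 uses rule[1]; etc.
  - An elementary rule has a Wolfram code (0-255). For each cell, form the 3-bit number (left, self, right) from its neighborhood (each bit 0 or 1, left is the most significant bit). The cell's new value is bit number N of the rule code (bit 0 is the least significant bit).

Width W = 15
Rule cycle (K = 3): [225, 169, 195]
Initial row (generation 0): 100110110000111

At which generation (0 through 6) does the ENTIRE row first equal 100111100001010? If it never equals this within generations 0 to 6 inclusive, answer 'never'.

Answer: 5

Derivation:
Gen 0: 100110110000111
Gen 1 (rule 225): 000011010110011
Gen 2 (rule 169): 111010101100010
Gen 3 (rule 195): 011000000101100
Gen 4 (rule 225): 001011110010101
Gen 5 (rule 169): 100111100001010
Gen 6 (rule 195): 001011101110000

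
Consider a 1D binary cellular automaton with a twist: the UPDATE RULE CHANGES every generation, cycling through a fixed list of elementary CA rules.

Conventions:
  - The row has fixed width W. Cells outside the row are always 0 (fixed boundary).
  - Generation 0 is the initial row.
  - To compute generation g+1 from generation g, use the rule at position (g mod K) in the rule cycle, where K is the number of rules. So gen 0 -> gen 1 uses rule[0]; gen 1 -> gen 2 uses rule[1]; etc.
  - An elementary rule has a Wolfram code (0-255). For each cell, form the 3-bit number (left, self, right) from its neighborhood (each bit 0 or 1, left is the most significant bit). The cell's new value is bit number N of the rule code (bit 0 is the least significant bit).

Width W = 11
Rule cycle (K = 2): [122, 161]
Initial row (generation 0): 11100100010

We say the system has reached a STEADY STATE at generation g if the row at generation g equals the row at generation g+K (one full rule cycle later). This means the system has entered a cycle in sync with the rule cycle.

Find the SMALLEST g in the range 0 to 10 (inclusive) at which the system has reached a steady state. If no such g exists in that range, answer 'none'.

Gen 0: 11100100010
Gen 1 (rule 122): 10111010101
Gen 2 (rule 161): 01010101010
Gen 3 (rule 122): 10101010101
Gen 4 (rule 161): 01010101010
Gen 5 (rule 122): 10101010101
Gen 6 (rule 161): 01010101010
Gen 7 (rule 122): 10101010101
Gen 8 (rule 161): 01010101010
Gen 9 (rule 122): 10101010101
Gen 10 (rule 161): 01010101010
Gen 11 (rule 122): 10101010101
Gen 12 (rule 161): 01010101010

Answer: 2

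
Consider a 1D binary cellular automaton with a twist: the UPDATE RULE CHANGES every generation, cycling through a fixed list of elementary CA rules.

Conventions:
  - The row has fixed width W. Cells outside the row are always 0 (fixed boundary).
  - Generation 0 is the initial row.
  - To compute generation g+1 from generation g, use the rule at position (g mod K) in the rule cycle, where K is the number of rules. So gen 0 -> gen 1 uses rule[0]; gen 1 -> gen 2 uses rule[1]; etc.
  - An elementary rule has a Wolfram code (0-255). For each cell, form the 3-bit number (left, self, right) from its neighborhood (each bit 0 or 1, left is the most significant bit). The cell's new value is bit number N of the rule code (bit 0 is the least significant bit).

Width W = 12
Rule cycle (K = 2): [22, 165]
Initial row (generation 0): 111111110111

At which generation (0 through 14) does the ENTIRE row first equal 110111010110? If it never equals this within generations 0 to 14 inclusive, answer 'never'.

Gen 0: 111111110111
Gen 1 (rule 22): 000000000000
Gen 2 (rule 165): 111111111111
Gen 3 (rule 22): 000000000000
Gen 4 (rule 165): 111111111111
Gen 5 (rule 22): 000000000000
Gen 6 (rule 165): 111111111111
Gen 7 (rule 22): 000000000000
Gen 8 (rule 165): 111111111111
Gen 9 (rule 22): 000000000000
Gen 10 (rule 165): 111111111111
Gen 11 (rule 22): 000000000000
Gen 12 (rule 165): 111111111111
Gen 13 (rule 22): 000000000000
Gen 14 (rule 165): 111111111111

Answer: never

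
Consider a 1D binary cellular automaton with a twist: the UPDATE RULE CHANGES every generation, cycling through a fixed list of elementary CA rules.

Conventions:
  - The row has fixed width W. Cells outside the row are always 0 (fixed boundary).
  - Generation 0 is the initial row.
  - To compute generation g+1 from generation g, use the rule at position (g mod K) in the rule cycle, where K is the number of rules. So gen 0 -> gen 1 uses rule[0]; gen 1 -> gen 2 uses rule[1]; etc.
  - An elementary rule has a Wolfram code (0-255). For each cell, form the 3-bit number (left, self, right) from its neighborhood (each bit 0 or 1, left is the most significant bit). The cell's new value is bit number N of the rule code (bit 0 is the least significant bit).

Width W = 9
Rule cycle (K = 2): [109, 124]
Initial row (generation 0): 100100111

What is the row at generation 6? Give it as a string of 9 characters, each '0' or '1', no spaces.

Gen 0: 100100111
Gen 1 (rule 109): 100100101
Gen 2 (rule 124): 110110111
Gen 3 (rule 109): 111111101
Gen 4 (rule 124): 100000111
Gen 5 (rule 109): 101110101
Gen 6 (rule 124): 111011111

Answer: 111011111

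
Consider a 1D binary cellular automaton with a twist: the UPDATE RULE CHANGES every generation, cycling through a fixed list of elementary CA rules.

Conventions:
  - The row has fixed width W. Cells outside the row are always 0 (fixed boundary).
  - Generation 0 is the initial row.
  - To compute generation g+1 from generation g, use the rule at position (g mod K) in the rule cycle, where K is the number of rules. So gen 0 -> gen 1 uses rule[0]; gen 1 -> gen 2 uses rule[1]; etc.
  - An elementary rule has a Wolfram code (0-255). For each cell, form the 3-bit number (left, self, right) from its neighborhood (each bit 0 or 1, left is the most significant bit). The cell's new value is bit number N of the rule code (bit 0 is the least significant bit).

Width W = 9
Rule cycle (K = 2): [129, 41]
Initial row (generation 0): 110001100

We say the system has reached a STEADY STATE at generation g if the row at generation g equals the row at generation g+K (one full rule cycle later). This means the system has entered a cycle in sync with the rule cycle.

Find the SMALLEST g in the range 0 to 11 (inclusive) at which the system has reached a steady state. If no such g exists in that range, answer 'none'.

Answer: 0

Derivation:
Gen 0: 110001100
Gen 1 (rule 129): 000100001
Gen 2 (rule 41): 110001100
Gen 3 (rule 129): 000100001
Gen 4 (rule 41): 110001100
Gen 5 (rule 129): 000100001
Gen 6 (rule 41): 110001100
Gen 7 (rule 129): 000100001
Gen 8 (rule 41): 110001100
Gen 9 (rule 129): 000100001
Gen 10 (rule 41): 110001100
Gen 11 (rule 129): 000100001
Gen 12 (rule 41): 110001100
Gen 13 (rule 129): 000100001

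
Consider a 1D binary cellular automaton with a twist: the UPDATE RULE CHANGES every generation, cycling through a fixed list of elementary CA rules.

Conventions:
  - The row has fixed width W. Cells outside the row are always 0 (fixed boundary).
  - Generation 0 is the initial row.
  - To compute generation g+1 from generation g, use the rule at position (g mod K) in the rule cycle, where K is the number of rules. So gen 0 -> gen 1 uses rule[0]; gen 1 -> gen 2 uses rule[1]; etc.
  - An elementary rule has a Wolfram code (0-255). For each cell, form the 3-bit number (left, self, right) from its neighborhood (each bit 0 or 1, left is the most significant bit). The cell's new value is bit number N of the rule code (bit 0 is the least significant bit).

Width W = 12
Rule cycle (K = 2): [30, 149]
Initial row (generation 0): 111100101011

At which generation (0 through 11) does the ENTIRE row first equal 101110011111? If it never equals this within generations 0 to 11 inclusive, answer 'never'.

Answer: never

Derivation:
Gen 0: 111100101011
Gen 1 (rule 30): 100011101010
Gen 2 (rule 149): 111001001011
Gen 3 (rule 30): 100111111010
Gen 4 (rule 149): 110011110011
Gen 5 (rule 30): 101110001110
Gen 6 (rule 149): 100101100101
Gen 7 (rule 30): 111101011101
Gen 8 (rule 149): 011001001001
Gen 9 (rule 30): 110111111111
Gen 10 (rule 149): 000011111110
Gen 11 (rule 30): 000110000001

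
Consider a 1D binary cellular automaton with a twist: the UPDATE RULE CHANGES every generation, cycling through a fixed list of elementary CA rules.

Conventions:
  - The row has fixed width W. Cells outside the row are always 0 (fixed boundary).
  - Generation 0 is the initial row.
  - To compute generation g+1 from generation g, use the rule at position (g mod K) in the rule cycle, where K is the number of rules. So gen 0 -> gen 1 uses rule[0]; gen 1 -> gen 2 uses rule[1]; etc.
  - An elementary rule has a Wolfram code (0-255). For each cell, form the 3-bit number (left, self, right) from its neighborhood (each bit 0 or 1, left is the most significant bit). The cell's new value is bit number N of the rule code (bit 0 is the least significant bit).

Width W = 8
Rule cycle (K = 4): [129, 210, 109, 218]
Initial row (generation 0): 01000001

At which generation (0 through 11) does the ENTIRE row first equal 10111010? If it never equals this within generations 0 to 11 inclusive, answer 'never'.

Answer: 3

Derivation:
Gen 0: 01000001
Gen 1 (rule 129): 00011100
Gen 2 (rule 210): 00101110
Gen 3 (rule 109): 10111010
Gen 4 (rule 218): 00111001
Gen 5 (rule 129): 10010000
Gen 6 (rule 210): 01101000
Gen 7 (rule 109): 01111011
Gen 8 (rule 218): 11111011
Gen 9 (rule 129): 01110000
Gen 10 (rule 210): 10111000
Gen 11 (rule 109): 11101011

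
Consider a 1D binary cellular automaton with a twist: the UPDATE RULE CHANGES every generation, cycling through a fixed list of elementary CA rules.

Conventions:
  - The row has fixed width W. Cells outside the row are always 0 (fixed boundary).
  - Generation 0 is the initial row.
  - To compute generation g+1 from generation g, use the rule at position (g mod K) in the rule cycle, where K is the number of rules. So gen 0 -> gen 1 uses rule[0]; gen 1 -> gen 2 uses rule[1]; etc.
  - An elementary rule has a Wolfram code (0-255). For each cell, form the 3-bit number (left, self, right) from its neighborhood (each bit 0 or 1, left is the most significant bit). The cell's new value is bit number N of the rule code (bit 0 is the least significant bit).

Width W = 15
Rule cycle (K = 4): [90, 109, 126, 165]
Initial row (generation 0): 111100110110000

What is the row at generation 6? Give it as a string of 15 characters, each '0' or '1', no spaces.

Answer: 111100110010011

Derivation:
Gen 0: 111100110110000
Gen 1 (rule 90): 100111110111000
Gen 2 (rule 109): 100100011101011
Gen 3 (rule 126): 111110110111111
Gen 4 (rule 165): 011101001011110
Gen 5 (rule 90): 110100110010011
Gen 6 (rule 109): 111100110010011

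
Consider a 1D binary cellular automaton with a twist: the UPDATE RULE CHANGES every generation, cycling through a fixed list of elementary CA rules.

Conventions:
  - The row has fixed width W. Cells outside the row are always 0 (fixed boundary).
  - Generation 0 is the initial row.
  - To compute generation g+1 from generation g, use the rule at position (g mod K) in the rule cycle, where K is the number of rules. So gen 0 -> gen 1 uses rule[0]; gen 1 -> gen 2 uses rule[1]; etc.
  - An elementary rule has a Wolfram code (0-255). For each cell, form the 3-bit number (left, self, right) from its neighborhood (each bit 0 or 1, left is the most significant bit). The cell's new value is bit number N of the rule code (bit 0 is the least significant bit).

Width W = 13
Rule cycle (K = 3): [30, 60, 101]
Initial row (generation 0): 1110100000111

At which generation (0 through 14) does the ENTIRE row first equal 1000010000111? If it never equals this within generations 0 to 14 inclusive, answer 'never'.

Answer: never

Derivation:
Gen 0: 1110100000111
Gen 1 (rule 30): 1000110001100
Gen 2 (rule 60): 1100101001010
Gen 3 (rule 101): 0100111001110
Gen 4 (rule 30): 1111100111001
Gen 5 (rule 60): 1000010100101
Gen 6 (rule 101): 1011011100111
Gen 7 (rule 30): 1010010011100
Gen 8 (rule 60): 1111011010010
Gen 9 (rule 101): 0001101110010
Gen 10 (rule 30): 0011001001111
Gen 11 (rule 60): 0010101101000
Gen 12 (rule 101): 1011110111011
Gen 13 (rule 30): 1010000100010
Gen 14 (rule 60): 1111000110011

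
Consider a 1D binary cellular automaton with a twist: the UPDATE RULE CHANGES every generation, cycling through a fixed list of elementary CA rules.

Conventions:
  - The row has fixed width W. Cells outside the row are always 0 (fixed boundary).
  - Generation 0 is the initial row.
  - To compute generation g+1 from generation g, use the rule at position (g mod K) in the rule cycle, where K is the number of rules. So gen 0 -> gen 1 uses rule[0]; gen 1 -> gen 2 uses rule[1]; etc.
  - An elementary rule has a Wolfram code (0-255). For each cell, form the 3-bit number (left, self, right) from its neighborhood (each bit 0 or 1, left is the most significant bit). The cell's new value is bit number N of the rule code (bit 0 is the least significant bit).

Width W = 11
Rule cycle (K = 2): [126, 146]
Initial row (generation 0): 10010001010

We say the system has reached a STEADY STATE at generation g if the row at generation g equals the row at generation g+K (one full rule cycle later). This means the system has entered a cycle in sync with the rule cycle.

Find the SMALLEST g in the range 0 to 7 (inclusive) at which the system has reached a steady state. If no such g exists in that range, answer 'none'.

Gen 0: 10010001010
Gen 1 (rule 126): 11111011111
Gen 2 (rule 146): 01110001110
Gen 3 (rule 126): 11011011011
Gen 4 (rule 146): 00000000000
Gen 5 (rule 126): 00000000000
Gen 6 (rule 146): 00000000000
Gen 7 (rule 126): 00000000000
Gen 8 (rule 146): 00000000000
Gen 9 (rule 126): 00000000000

Answer: 4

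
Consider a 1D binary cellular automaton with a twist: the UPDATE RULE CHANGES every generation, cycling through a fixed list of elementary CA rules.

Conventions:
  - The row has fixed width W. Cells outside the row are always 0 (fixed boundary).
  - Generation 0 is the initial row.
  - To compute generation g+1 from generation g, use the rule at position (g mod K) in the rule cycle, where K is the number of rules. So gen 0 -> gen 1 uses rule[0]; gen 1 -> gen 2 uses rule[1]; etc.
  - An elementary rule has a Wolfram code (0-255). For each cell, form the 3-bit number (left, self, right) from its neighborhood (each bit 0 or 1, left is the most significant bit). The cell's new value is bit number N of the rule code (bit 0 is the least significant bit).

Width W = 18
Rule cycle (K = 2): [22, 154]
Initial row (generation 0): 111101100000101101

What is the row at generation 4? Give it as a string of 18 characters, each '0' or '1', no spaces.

Answer: 000011000100111110

Derivation:
Gen 0: 111101100000101101
Gen 1 (rule 22): 000000010001100001
Gen 2 (rule 154): 000000101011010010
Gen 3 (rule 22): 000001101000011111
Gen 4 (rule 154): 000011000100111110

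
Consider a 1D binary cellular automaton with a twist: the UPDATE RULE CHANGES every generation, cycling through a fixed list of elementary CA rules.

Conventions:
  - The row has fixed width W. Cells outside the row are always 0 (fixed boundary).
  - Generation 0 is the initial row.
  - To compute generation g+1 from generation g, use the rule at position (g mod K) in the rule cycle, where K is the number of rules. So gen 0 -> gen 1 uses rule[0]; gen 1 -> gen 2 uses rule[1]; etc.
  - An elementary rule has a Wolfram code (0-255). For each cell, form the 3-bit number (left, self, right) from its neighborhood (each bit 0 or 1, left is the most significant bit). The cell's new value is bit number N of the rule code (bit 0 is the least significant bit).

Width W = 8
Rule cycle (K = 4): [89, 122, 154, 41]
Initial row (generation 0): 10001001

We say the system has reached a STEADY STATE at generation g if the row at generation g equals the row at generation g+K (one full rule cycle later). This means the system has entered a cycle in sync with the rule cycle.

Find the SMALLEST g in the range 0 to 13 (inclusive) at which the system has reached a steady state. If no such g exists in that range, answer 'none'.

Gen 0: 10001001
Gen 1 (rule 89): 01100100
Gen 2 (rule 122): 11111010
Gen 3 (rule 154): 11110001
Gen 4 (rule 41): 10000100
Gen 5 (rule 89): 01110011
Gen 6 (rule 122): 11011111
Gen 7 (rule 154): 10011110
Gen 8 (rule 41): 00010000
Gen 9 (rule 89): 11001111
Gen 10 (rule 122): 11111001
Gen 11 (rule 154): 11110110
Gen 12 (rule 41): 10001100
Gen 13 (rule 89): 01101111
Gen 14 (rule 122): 11111001
Gen 15 (rule 154): 11110110
Gen 16 (rule 41): 10001100
Gen 17 (rule 89): 01101111

Answer: 10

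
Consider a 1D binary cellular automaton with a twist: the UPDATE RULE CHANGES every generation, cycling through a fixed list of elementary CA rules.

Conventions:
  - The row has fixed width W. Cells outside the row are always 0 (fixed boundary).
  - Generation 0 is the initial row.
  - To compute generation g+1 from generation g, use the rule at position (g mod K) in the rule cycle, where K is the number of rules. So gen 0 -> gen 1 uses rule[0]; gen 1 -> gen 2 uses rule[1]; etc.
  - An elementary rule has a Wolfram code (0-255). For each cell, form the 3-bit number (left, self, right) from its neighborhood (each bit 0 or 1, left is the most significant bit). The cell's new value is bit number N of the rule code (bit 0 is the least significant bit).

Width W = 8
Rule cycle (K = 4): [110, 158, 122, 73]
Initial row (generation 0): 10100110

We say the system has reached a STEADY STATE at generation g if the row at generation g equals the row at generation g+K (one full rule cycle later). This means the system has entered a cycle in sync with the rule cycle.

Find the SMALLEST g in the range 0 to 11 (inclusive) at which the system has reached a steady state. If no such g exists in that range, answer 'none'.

Answer: 2

Derivation:
Gen 0: 10100110
Gen 1 (rule 110): 11101110
Gen 2 (rule 158): 11001101
Gen 3 (rule 122): 11111110
Gen 4 (rule 73): 10000010
Gen 5 (rule 110): 10000110
Gen 6 (rule 158): 11001101
Gen 7 (rule 122): 11111110
Gen 8 (rule 73): 10000010
Gen 9 (rule 110): 10000110
Gen 10 (rule 158): 11001101
Gen 11 (rule 122): 11111110
Gen 12 (rule 73): 10000010
Gen 13 (rule 110): 10000110
Gen 14 (rule 158): 11001101
Gen 15 (rule 122): 11111110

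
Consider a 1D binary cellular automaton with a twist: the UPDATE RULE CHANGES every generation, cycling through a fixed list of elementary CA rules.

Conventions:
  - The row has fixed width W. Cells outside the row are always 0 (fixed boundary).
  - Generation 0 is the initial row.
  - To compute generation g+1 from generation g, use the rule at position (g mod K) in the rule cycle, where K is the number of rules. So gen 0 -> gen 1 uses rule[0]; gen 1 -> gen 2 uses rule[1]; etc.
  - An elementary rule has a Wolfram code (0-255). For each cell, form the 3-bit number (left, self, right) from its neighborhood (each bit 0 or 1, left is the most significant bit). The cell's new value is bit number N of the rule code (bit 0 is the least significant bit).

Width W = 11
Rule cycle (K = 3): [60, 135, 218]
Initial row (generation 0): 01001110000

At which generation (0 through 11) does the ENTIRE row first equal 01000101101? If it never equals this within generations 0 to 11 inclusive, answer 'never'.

Answer: never

Derivation:
Gen 0: 01001110000
Gen 1 (rule 60): 01101001000
Gen 2 (rule 135): 10001011011
Gen 3 (rule 218): 01010011011
Gen 4 (rule 60): 01111010110
Gen 5 (rule 135): 10110010000
Gen 6 (rule 218): 00111101000
Gen 7 (rule 60): 00100011100
Gen 8 (rule 135): 11101101001
Gen 9 (rule 218): 11101100110
Gen 10 (rule 60): 10011010101
Gen 11 (rule 135): 10100010101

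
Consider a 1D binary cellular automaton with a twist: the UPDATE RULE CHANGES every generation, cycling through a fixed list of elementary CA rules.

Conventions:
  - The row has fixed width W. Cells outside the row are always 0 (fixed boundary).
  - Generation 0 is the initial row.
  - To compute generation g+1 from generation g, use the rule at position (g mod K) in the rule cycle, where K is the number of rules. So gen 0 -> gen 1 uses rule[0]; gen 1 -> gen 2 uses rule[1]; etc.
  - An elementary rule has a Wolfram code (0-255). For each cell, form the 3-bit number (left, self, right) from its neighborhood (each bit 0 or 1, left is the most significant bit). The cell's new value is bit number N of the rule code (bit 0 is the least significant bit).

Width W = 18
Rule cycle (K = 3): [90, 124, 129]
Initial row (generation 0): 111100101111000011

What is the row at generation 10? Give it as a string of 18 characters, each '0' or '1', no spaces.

Answer: 001100011011000110

Derivation:
Gen 0: 111100101111000011
Gen 1 (rule 90): 100111001001100111
Gen 2 (rule 124): 110101101101110101
Gen 3 (rule 129): 000000000000100000
Gen 4 (rule 90): 000000000001010000
Gen 5 (rule 124): 000000000001111000
Gen 6 (rule 129): 111111111100110011
Gen 7 (rule 90): 100000000111111111
Gen 8 (rule 124): 110000000100000001
Gen 9 (rule 129): 000111110001111100
Gen 10 (rule 90): 001100011011000110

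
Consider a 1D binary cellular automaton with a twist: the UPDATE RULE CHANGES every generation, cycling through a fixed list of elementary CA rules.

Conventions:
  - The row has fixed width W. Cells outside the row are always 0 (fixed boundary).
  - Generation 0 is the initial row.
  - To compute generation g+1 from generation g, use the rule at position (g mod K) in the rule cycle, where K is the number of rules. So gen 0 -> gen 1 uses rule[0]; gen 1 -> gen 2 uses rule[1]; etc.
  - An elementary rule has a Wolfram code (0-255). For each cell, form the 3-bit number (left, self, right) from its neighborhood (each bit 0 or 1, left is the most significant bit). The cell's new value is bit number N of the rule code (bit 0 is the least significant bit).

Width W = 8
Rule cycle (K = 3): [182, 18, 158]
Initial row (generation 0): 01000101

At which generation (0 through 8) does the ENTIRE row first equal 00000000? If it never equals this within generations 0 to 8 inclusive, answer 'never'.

Answer: 2

Derivation:
Gen 0: 01000101
Gen 1 (rule 182): 11101111
Gen 2 (rule 18): 00000000
Gen 3 (rule 158): 00000000
Gen 4 (rule 182): 00000000
Gen 5 (rule 18): 00000000
Gen 6 (rule 158): 00000000
Gen 7 (rule 182): 00000000
Gen 8 (rule 18): 00000000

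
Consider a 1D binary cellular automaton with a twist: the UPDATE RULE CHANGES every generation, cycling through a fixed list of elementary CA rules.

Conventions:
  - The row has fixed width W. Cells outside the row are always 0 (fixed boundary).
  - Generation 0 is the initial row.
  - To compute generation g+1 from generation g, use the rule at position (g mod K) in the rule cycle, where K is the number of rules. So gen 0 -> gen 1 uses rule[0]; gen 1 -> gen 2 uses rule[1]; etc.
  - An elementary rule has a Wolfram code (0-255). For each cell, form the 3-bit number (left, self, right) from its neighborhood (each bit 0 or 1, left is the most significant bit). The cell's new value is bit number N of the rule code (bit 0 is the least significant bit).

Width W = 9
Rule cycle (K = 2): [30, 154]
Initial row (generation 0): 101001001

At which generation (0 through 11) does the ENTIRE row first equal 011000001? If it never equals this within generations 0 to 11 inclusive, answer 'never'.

Gen 0: 101001001
Gen 1 (rule 30): 101111111
Gen 2 (rule 154): 001111110
Gen 3 (rule 30): 011000001
Gen 4 (rule 154): 110100010
Gen 5 (rule 30): 100110111
Gen 6 (rule 154): 011100110
Gen 7 (rule 30): 110011101
Gen 8 (rule 154): 101111000
Gen 9 (rule 30): 101000100
Gen 10 (rule 154): 000101010
Gen 11 (rule 30): 001101011

Answer: 3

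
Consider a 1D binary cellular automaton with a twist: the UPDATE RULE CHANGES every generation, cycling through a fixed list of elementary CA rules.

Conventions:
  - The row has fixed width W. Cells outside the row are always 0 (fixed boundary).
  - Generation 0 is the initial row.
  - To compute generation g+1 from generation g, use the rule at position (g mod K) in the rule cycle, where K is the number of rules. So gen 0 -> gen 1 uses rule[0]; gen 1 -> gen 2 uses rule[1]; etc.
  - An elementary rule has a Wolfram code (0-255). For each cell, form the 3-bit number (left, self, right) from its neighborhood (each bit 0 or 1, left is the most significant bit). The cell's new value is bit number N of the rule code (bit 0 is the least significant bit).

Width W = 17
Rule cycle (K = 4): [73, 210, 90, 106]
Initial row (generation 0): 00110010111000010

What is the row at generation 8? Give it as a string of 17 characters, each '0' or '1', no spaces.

Gen 0: 00110010111000010
Gen 1 (rule 73): 10110000101011000
Gen 2 (rule 210): 00011001000001100
Gen 3 (rule 90): 00111110100011110
Gen 4 (rule 106): 01100011000110010
Gen 5 (rule 73): 01101011010110000
Gen 6 (rule 210): 10100001000011000
Gen 7 (rule 90): 00010010100111100
Gen 8 (rule 106): 00100101001100100

Answer: 00100101001100100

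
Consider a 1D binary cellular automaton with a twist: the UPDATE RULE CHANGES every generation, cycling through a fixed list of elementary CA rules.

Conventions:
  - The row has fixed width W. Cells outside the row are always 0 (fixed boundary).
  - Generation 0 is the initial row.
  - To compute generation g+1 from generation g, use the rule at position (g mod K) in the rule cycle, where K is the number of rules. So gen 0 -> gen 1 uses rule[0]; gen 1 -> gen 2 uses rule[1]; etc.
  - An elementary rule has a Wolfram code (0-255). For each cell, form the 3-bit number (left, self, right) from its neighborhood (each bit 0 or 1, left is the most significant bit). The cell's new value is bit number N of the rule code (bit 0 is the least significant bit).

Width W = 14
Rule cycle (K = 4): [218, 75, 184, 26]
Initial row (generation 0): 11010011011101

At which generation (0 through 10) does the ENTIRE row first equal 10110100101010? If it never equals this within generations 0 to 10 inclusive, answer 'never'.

Gen 0: 11010011011101
Gen 1 (rule 218): 11001111011100
Gen 2 (rule 75): 11011001010101
Gen 3 (rule 184): 10110100101010
Gen 4 (rule 26): 00100011000001
Gen 5 (rule 218): 01010111100010
Gen 6 (rule 75): 10000100101100
Gen 7 (rule 184): 01000010011010
Gen 8 (rule 26): 10100101110001
Gen 9 (rule 218): 00011001111010
Gen 10 (rule 75): 11111011001000

Answer: 3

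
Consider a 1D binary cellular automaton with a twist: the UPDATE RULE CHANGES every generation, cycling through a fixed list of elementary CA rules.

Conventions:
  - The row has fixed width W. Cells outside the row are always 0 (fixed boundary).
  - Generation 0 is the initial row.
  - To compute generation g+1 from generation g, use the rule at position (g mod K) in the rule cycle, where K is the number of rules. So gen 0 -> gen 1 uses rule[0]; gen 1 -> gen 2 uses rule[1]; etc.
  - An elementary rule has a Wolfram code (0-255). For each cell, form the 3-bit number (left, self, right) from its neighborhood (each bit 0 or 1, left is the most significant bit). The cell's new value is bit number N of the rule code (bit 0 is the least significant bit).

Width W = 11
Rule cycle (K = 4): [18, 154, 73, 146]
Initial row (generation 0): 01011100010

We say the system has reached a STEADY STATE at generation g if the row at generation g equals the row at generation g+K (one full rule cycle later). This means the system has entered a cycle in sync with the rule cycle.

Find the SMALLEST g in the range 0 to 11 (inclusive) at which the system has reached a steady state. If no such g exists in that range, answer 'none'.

Gen 0: 01011100010
Gen 1 (rule 18): 10000010101
Gen 2 (rule 154): 01000100000
Gen 3 (rule 73): 00010001111
Gen 4 (rule 146): 00101010110
Gen 5 (rule 18): 01000000001
Gen 6 (rule 154): 10100000010
Gen 7 (rule 73): 00001111000
Gen 8 (rule 146): 00010110100
Gen 9 (rule 18): 00100000010
Gen 10 (rule 154): 01010000101
Gen 11 (rule 73): 00000110000
Gen 12 (rule 146): 00001001000
Gen 13 (rule 18): 00010110100
Gen 14 (rule 154): 00100100010
Gen 15 (rule 73): 10000001000

Answer: none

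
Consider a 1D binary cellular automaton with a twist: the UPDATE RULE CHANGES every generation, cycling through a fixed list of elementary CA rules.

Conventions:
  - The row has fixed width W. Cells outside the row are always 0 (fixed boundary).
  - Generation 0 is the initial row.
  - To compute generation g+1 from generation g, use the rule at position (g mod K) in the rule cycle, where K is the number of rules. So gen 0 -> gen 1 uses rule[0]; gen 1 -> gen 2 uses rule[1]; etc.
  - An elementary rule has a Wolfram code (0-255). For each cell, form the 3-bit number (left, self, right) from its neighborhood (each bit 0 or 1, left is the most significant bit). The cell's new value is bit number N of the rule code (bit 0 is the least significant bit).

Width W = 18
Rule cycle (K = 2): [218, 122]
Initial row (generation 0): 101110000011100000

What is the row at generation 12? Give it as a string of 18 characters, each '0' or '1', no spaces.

Answer: 100000000001110011

Derivation:
Gen 0: 101110000011100000
Gen 1 (rule 218): 001111000111110000
Gen 2 (rule 122): 011001101100011000
Gen 3 (rule 218): 111111101110111100
Gen 4 (rule 122): 100000111011100110
Gen 5 (rule 218): 010001111011111111
Gen 6 (rule 122): 101011001110000001
Gen 7 (rule 218): 000011111111000010
Gen 8 (rule 122): 000110000001100101
Gen 9 (rule 218): 001111000011111000
Gen 10 (rule 122): 011001100110001100
Gen 11 (rule 218): 111111111111011110
Gen 12 (rule 122): 100000000001110011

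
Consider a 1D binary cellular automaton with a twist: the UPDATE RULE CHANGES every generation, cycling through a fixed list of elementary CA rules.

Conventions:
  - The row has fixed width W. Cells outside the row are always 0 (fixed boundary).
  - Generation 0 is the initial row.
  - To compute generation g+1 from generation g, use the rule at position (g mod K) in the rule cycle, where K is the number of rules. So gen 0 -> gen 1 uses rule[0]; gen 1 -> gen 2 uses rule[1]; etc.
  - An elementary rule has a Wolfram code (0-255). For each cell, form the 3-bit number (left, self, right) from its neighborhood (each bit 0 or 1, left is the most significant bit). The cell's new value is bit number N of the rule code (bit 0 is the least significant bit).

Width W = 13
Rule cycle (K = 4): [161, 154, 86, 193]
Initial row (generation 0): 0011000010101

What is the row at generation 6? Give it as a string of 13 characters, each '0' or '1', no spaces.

Answer: 0101111010000

Derivation:
Gen 0: 0011000010101
Gen 1 (rule 161): 1000011001010
Gen 2 (rule 154): 0100110110001
Gen 3 (rule 86): 1111010011011
Gen 4 (rule 193): 0111000001001
Gen 5 (rule 161): 0010011100000
Gen 6 (rule 154): 0101111010000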